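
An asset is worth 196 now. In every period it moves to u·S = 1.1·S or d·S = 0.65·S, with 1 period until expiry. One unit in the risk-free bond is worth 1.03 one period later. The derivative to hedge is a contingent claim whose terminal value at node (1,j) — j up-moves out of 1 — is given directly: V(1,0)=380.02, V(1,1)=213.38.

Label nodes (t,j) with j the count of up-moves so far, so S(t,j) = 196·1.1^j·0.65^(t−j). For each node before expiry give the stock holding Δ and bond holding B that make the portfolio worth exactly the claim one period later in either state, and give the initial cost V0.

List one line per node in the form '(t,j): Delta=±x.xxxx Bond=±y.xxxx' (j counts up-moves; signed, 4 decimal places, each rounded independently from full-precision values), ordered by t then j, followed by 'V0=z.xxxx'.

The replicating-portfolio and risk-neutral prices coincide; use p* = (1.03−0.65)/(1.1−0.65) = 0.8444 for the latter.
Terminal values V(1,·): V(1,0)=380.0200, V(1,1)=213.3800
Node (0,0) S=196.0000: V=(p*·213.3800+(1−p*)·380.0200)/1.03=232.3318; Δ=(213.3800−380.0200)/(215.6000−127.4000)=-1.8893; B=V−Δ·S=602.6429
Root portfolio cost Δ·196+B reproduces V0=232.3318.

(0,0): Delta=-1.8893 Bond=602.6429
V0=232.3318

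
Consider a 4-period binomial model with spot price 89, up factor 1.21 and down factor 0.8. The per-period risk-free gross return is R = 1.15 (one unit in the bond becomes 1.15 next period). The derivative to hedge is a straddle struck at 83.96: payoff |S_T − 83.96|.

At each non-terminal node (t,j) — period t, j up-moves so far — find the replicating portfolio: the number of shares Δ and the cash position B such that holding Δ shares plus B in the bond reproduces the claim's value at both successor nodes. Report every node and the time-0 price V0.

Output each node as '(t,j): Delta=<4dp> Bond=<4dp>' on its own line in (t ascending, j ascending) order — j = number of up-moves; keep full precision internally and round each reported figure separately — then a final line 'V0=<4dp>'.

Since d<R<u, set p* = (R−d)/(u−d) = 0.8537; price each node as the discounted p*-expectation of its children.
Payoff layer (t=4): V(4,0)=47.5056, V(4,1)=28.8227, V(4,2)=0.5649, V(4,3)=42.1751, V(4,4)=106.8194
(3,0): S=45.5680. Δ = (V_up−V_dn)/(S_up−S_dn) = (28.8227−47.5056)/(55.1373−36.4544) = -1.0000. V = [p*·28.8227 + (1−p*)·47.5056]/1.15 = 27.4407. B = V − Δ·S = 73.0087.
(3,1): S=68.9216. Δ = (V_up−V_dn)/(S_up−S_dn) = (0.5649−28.8227)/(83.3951−55.1373) = -1.0000. V = [p*·0.5649 + (1−p*)·28.8227]/1.15 = 4.0871. B = V − Δ·S = 73.0087.
(3,2): S=104.2439. Δ = (V_up−V_dn)/(S_up−S_dn) = (42.1751−0.5649)/(126.1351−83.3951) = 0.9736. V = [p*·42.1751 + (1−p*)·0.5649]/1.15 = 31.3790. B = V − Δ·S = -70.1095.
(3,3): S=157.6689. Δ = (V_up−V_dn)/(S_up−S_dn) = (106.8194−42.1751)/(190.7794−126.1351) = 1.0000. V = [p*·106.8194 + (1−p*)·42.1751]/1.15 = 84.6602. B = V − Δ·S = -73.0087.
(2,0): S=56.9600. Δ = (V_up−V_dn)/(S_up−S_dn) = (4.0871−27.4407)/(68.9216−45.5680) = -1.0000. V = [p*·4.0871 + (1−p*)·27.4407]/1.15 = 6.5258. B = V − Δ·S = 63.4858.
(2,1): S=86.1520. Δ = (V_up−V_dn)/(S_up−S_dn) = (31.3790−4.0871)/(104.2439−68.9216) = 0.7727. V = [p*·31.3790 + (1−p*)·4.0871]/1.15 = 23.8131. B = V − Δ·S = -42.7525.
(2,2): S=130.3049. Δ = (V_up−V_dn)/(S_up−S_dn) = (84.6602−31.3790)/(157.6689−104.2439) = 0.9973. V = [p*·84.6602 + (1−p*)·31.3790]/1.15 = 66.8374. B = V − Δ·S = -63.1169.
(1,0): S=71.2000. Δ = (V_up−V_dn)/(S_up−S_dn) = (23.8131−6.5258)/(86.1520−56.9600) = 0.5922. V = [p*·23.8131 + (1−p*)·6.5258]/1.15 = 18.5072. B = V − Δ·S = -23.6569.
(1,1): S=107.6900. Δ = (V_up−V_dn)/(S_up−S_dn) = (66.8374−23.8131)/(130.3049−86.1520) = 0.9744. V = [p*·66.8374 + (1−p*)·23.8131]/1.15 = 52.6445. B = V − Δ·S = -52.2928.
(0,0): S=89.0000. Δ = (V_up−V_dn)/(S_up−S_dn) = (52.6445−18.5072)/(107.6900−71.2000) = 0.9355. V = [p*·52.6445 + (1−p*)·18.5072]/1.15 = 41.4337. B = V − Δ·S = -41.8280.
Self-financing check: at every node Δ·S+B equals the discounted successor values.

(0,0): Delta=0.9355 Bond=-41.8280
(1,0): Delta=0.5922 Bond=-23.6569
(1,1): Delta=0.9744 Bond=-52.2928
(2,0): Delta=-1.0000 Bond=63.4858
(2,1): Delta=0.7727 Bond=-42.7525
(2,2): Delta=0.9973 Bond=-63.1169
(3,0): Delta=-1.0000 Bond=73.0087
(3,1): Delta=-1.0000 Bond=73.0087
(3,2): Delta=0.9736 Bond=-70.1095
(3,3): Delta=1.0000 Bond=-73.0087
V0=41.4337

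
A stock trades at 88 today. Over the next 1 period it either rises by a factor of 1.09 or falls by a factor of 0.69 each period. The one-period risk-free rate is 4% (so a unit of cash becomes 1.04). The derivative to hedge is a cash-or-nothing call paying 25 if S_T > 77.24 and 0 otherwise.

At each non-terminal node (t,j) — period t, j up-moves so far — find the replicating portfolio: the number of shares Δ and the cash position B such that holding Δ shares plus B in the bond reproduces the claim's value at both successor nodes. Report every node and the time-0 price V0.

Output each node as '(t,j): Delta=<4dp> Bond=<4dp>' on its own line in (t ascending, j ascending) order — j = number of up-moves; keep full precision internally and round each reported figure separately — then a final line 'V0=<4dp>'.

No-arbitrage ⇒ martingale measure with p* = (R−d)/(u−d) = 0.8750.
At expiry t=1: V(1,0)=0.0000, V(1,1)=25.0000
(0,0): S=88.0000. Δ = (V_up−V_dn)/(S_up−S_dn) = (25.0000−0.0000)/(95.9200−60.7200) = 0.7102. V = [p*·25.0000 + (1−p*)·0.0000]/1.04 = 21.0337. B = V − Δ·S = -41.4663.
Root portfolio cost Δ·88+B reproduces V0=21.0337.

(0,0): Delta=0.7102 Bond=-41.4663
V0=21.0337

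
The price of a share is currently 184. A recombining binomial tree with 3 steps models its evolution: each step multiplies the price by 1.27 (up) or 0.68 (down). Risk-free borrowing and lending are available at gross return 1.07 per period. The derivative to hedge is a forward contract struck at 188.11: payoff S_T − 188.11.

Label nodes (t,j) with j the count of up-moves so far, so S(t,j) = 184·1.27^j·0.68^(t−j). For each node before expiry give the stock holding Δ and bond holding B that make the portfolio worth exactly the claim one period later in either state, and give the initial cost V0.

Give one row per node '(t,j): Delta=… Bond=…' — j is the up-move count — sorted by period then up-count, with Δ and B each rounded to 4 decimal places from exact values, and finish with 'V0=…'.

(0,0): Delta=1.0000 Bond=-153.5538
(1,0): Delta=1.0000 Bond=-164.3026
(1,1): Delta=1.0000 Bond=-164.3026
(2,0): Delta=1.0000 Bond=-175.8037
(2,1): Delta=1.0000 Bond=-175.8037
(2,2): Delta=1.0000 Bond=-175.8037
V0=30.4462

No-arbitrage ⇒ martingale measure with p* = (R−d)/(u−d) = 0.6610.
At expiry t=3: V(3,0)=-130.2545, V(3,1)=-80.0564, V(3,2)=13.6960, V(3,3)=188.7925
  t=2,j=0: stock 85.0816 → up 108.0536 (V=-80.0564), down 57.8555 (V=-130.2545). Price -90.7221; hedge Δ=1.0000, bond B=-175.8037.
  t=2,j=1: stock 158.9024 → up 201.8060 (V=13.6960), down 108.0536 (V=-80.0564). Price -16.9013; hedge Δ=1.0000, bond B=-175.8037.
  t=2,j=2: stock 296.7736 → up 376.9025 (V=188.7925), down 201.8060 (V=13.6960). Price 120.9699; hedge Δ=1.0000, bond B=-175.8037.
  t=1,j=0: stock 125.1200 → up 158.9024 (V=-16.9013), down 85.0816 (V=-90.7221). Price -39.1826; hedge Δ=1.0000, bond B=-164.3026.
  t=1,j=1: stock 233.6800 → up 296.7736 (V=120.9699), down 158.9024 (V=-16.9013). Price 69.3774; hedge Δ=1.0000, bond B=-164.3026.
  t=0,j=0: stock 184.0000 → up 233.6800 (V=69.3774), down 125.1200 (V=-39.1826). Price 30.4462; hedge Δ=1.0000, bond B=-153.5538.
Root portfolio cost Δ·184+B reproduces V0=30.4462.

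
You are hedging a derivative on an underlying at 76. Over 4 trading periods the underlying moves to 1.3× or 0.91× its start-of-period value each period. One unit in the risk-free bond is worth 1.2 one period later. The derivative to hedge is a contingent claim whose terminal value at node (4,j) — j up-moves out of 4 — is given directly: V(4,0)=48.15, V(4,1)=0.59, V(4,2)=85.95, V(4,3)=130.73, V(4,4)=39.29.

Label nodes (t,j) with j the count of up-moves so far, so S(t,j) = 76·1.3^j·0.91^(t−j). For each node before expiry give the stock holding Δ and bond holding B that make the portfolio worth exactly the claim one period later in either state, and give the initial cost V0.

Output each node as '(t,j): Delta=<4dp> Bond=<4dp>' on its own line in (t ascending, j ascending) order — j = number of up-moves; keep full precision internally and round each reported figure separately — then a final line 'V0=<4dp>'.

(0,0): Delta=-0.1334 Bond=51.6714
(1,0): Delta=1.3950 Bond=-43.6997
(1,1): Delta=-0.5023 Bond=98.4558
(2,0): Delta=1.7410 Bond=-74.2109
(2,1): Delta=1.3115 Bond=-44.9323
(2,2): Delta=-0.9401 Bond=174.3811
(3,0): Delta=-2.1293 Bond=132.6028
(3,1): Delta=2.6752 Bond=-165.4861
(3,2): Delta=0.9824 Bond=-15.4472
(3,3): Delta=-1.4042 Bond=286.7417
V0=41.5339

Under the risk-neutral measure, an up-move has probability p* = (R−d)/(u−d) = 0.7436 and values discount at R = 1.2.
Payoff layer (t=4): V(4,0)=48.1500, V(4,1)=0.5900, V(4,2)=85.9500, V(4,3)=130.7300, V(4,4)=39.2900
(3,0): S=57.2714. Δ = (V_up−V_dn)/(S_up−S_dn) = (0.5900−48.1500)/(74.4528−52.1170) = -2.1293. V = [p*·0.5900 + (1−p*)·48.1500]/1.2 = 10.6541. B = V − Δ·S = 132.6028.
(3,1): S=81.8163. Δ = (V_up−V_dn)/(S_up−S_dn) = (85.9500−0.5900)/(106.3612−74.4528) = 2.6752. V = [p*·85.9500 + (1−p*)·0.5900]/1.2 = 53.3857. B = V − Δ·S = -165.4861.
(3,2): S=116.8804. Δ = (V_up−V_dn)/(S_up−S_dn) = (130.7300−85.9500)/(151.9445−106.3612) = 0.9824. V = [p*·130.7300 + (1−p*)·85.9500]/1.2 = 99.3733. B = V − Δ·S = -15.4472.
(3,3): S=166.9720. Δ = (V_up−V_dn)/(S_up−S_dn) = (39.2900−130.7300)/(217.0636−151.9445) = -1.4042. V = [p*·39.2900 + (1−p*)·130.7300]/1.2 = 52.2801. B = V − Δ·S = 286.7417.
(2,0): S=62.9356. Δ = (V_up−V_dn)/(S_up−S_dn) = (53.3857−10.6541)/(81.8163−57.2714) = 1.7410. V = [p*·53.3857 + (1−p*)·10.6541]/1.2 = 35.3574. B = V − Δ·S = -74.2109.
(2,1): S=89.9080. Δ = (V_up−V_dn)/(S_up−S_dn) = (99.3733−53.3857)/(116.8804−81.8163) = 1.3115. V = [p*·99.3733 + (1−p*)·53.3857]/1.2 = 72.9847. B = V − Δ·S = -44.9323.
(2,2): S=128.4400. Δ = (V_up−V_dn)/(S_up−S_dn) = (52.2801−99.3733)/(166.9720−116.8804) = -0.9401. V = [p*·52.2801 + (1−p*)·99.3733]/1.2 = 53.6294. B = V − Δ·S = 174.3811.
(1,0): S=69.1600. Δ = (V_up−V_dn)/(S_up−S_dn) = (72.9847−35.3574)/(89.9080−62.9356) = 1.3950. V = [p*·72.9847 + (1−p*)·35.3574]/1.2 = 52.7805. B = V − Δ·S = -43.6997.
(1,1): S=98.8000. Δ = (V_up−V_dn)/(S_up−S_dn) = (53.6294−72.9847)/(128.4400−89.9080) = -0.5023. V = [p*·53.6294 + (1−p*)·72.9847]/1.2 = 48.8269. B = V − Δ·S = 98.4558.
(0,0): S=76.0000. Δ = (V_up−V_dn)/(S_up−S_dn) = (48.8269−52.7805)/(98.8000−69.1600) = -0.1334. V = [p*·48.8269 + (1−p*)·52.7805]/1.2 = 41.5339. B = V − Δ·S = 51.6714.
Self-financing check: at every node Δ·S+B equals the discounted successor values.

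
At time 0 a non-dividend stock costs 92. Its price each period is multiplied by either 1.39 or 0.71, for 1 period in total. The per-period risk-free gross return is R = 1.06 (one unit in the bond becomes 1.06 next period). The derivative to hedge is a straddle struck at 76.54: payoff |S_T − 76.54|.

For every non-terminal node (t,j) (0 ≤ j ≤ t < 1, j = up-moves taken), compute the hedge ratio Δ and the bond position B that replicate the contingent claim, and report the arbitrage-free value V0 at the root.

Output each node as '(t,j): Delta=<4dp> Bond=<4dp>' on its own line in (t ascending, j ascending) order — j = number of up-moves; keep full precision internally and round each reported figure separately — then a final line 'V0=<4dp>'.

(0,0): Delta=0.6413 Bond=-28.9340
V0=30.0660

Since d<R<u, set p* = (R−d)/(u−d) = 0.5147; price each node as the discounted p*-expectation of its children.
At expiry t=1: V(1,0)=11.2200, V(1,1)=51.3400
(0,0): S=92.0000. Δ = (V_up−V_dn)/(S_up−S_dn) = (51.3400−11.2200)/(127.8800−65.3200) = 0.6413. V = [p*·51.3400 + (1−p*)·11.2200]/1.06 = 30.0660. B = V − Δ·S = -28.9340.
The time-0 hedge costs 30.0660, which is the no-arbitrage price.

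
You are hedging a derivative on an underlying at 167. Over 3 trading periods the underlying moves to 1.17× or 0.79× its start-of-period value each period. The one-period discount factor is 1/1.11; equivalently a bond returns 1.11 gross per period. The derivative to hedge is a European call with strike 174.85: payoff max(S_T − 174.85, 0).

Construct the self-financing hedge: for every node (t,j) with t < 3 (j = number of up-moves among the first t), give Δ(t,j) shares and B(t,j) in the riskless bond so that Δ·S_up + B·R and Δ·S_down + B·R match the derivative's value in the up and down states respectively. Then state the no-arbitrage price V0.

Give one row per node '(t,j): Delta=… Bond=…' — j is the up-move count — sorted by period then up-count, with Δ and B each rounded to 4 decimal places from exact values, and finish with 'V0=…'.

Under the risk-neutral measure, an up-move has probability p* = (R−d)/(u−d) = 0.8421 and values discount at R = 1.11.
At expiry t=3: V(3,0)=0.0000, V(3,1)=0.0000, V(3,2)=5.7490, V(3,3)=92.6194
(2,0): S=104.2247. Δ = (V_up−V_dn)/(S_up−S_dn) = (0.0000−0.0000)/(121.9429−82.3375) = 0.0000. V = [p*·0.0000 + (1−p*)·0.0000]/1.11 = 0.0000. B = V − Δ·S = 0.0000.
(2,1): S=154.3581. Δ = (V_up−V_dn)/(S_up−S_dn) = (5.7490−0.0000)/(180.5990−121.9429) = 0.0980. V = [p*·5.7490 + (1−p*)·0.0000]/1.11 = 4.3615. B = V − Δ·S = -10.7674.
(2,2): S=228.6063. Δ = (V_up−V_dn)/(S_up−S_dn) = (92.6194−5.7490)/(267.4694−180.5990) = 1.0000. V = [p*·92.6194 + (1−p*)·5.7490]/1.11 = 71.0838. B = V − Δ·S = -157.5225.
(1,0): S=131.9300. Δ = (V_up−V_dn)/(S_up−S_dn) = (4.3615−0.0000)/(154.3581−104.2247) = 0.0870. V = [p*·4.3615 + (1−p*)·0.0000]/1.11 = 3.3089. B = V − Δ·S = -8.1687.
(1,1): S=195.3900. Δ = (V_up−V_dn)/(S_up−S_dn) = (71.0838−4.3615)/(228.6063−154.3581) = 0.8986. V = [p*·71.0838 + (1−p*)·4.3615]/1.11 = 54.5484. B = V − Δ·S = -121.0366.
(0,0): S=167.0000. Δ = (V_up−V_dn)/(S_up−S_dn) = (54.5484−3.3089)/(195.3900−131.9300) = 0.8074. V = [p*·54.5484 + (1−p*)·3.3089]/1.11 = 41.8540. B = V − Δ·S = -92.9868.
Self-financing check: at every node Δ·S+B equals the discounted successor values.

(0,0): Delta=0.8074 Bond=-92.9868
(1,0): Delta=0.0870 Bond=-8.1687
(1,1): Delta=0.8986 Bond=-121.0366
(2,0): Delta=0.0000 Bond=0.0000
(2,1): Delta=0.0980 Bond=-10.7674
(2,2): Delta=1.0000 Bond=-157.5225
V0=41.8540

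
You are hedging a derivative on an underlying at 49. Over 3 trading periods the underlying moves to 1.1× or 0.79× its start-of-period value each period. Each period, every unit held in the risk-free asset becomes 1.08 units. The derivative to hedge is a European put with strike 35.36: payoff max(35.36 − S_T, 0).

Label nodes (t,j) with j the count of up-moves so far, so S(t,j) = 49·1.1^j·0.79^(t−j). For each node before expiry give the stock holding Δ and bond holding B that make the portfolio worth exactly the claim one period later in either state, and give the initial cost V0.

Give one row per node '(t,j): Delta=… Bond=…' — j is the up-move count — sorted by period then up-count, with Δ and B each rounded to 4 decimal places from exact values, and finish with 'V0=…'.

Since d<R<u, set p* = (R−d)/(u−d) = 0.9355; price each node as the discounted p*-expectation of its children.
Payoff layer (t=3): V(3,0)=11.2011, V(3,1)=1.7210, V(3,2)=0.0000, V(3,3)=0.0000
  t=2,j=0: stock 30.5809 → up 33.6390 (V=1.7210), down 24.1589 (V=11.2011). Price 2.1598; hedge Δ=-1.0000, bond B=32.7407.
  t=2,j=1: stock 42.5810 → up 46.8391 (V=0.0000), down 33.6390 (V=1.7210). Price 0.1028; hedge Δ=-0.1304, bond B=5.6545.
  t=2,j=2: stock 59.2900 → up 65.2190 (V=0.0000), down 46.8391 (V=0.0000). Price 0.0000; hedge Δ=0.0000, bond B=0.0000.
  t=1,j=0: stock 38.7100 → up 42.5810 (V=0.1028), down 30.5809 (V=2.1598). Price 0.2181; hedge Δ=-0.1714, bond B=6.8537.
  t=1,j=1: stock 53.9000 → up 59.2900 (V=0.0000), down 42.5810 (V=0.1028). Price 0.0061; hedge Δ=-0.0062, bond B=0.3378.
  t=0,j=0: stock 49.0000 → up 53.9000 (V=0.0061), down 38.7100 (V=0.2181). Price 0.0183; hedge Δ=-0.0140, bond B=0.7020.
The time-0 hedge costs 0.0183, which is the no-arbitrage price.

(0,0): Delta=-0.0140 Bond=0.7020
(1,0): Delta=-0.1714 Bond=6.8537
(1,1): Delta=-0.0062 Bond=0.3378
(2,0): Delta=-1.0000 Bond=32.7407
(2,1): Delta=-0.1304 Bond=5.6545
(2,2): Delta=0.0000 Bond=0.0000
V0=0.0183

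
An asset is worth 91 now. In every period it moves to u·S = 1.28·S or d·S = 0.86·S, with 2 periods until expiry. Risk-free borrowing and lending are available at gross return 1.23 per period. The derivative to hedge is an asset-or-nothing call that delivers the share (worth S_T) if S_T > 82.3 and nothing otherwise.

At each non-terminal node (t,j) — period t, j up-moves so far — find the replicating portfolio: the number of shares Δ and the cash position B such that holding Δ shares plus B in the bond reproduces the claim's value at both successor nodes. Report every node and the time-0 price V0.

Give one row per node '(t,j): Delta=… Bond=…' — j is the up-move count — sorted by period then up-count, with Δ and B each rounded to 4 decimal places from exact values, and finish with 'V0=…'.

(0,0): Delta=1.1704 Bond=-16.1402
(1,0): Delta=3.0476 Bond=-166.7608
(1,1): Delta=1.0000 Bond=0.0000
V0=90.3695

Under the risk-neutral measure, an up-move has probability p* = (R−d)/(u−d) = 0.8810 and values discount at R = 1.23.
Terminal values V(2,·): V(2,0)=0.0000, V(2,1)=100.1728, V(2,2)=149.0944
(1,0): S=78.2600. Δ = (V_up−V_dn)/(S_up−S_dn) = (100.1728−0.0000)/(100.1728−67.3036) = 3.0476. V = [p*·100.1728 + (1−p*)·0.0000]/1.23 = 71.7459. B = V − Δ·S = -166.7608.
(1,1): S=116.4800. Δ = (V_up−V_dn)/(S_up−S_dn) = (149.0944−100.1728)/(149.0944−100.1728) = 1.0000. V = [p*·149.0944 + (1−p*)·100.1728]/1.23 = 116.4800. B = V − Δ·S = 0.0000.
(0,0): S=91.0000. Δ = (V_up−V_dn)/(S_up−S_dn) = (116.4800−71.7459)/(116.4800−78.2600) = 1.1704. V = [p*·116.4800 + (1−p*)·71.7459]/1.23 = 90.3695. B = V − Δ·S = -16.1402.
Check: Δ(0,0)·S0 + B(0,0) = 90.3695 = V0.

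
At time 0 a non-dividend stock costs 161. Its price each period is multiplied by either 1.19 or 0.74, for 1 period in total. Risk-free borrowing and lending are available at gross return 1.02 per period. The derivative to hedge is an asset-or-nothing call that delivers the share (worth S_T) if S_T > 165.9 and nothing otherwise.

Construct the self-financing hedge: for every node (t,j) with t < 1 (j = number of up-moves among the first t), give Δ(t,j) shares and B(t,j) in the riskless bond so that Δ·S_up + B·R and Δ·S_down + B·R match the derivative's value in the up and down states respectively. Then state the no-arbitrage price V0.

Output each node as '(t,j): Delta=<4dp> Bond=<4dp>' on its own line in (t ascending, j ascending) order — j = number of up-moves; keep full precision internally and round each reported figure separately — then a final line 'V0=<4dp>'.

No-arbitrage ⇒ martingale measure with p* = (R−d)/(u−d) = 0.6222.
Terminal values V(1,·): V(1,0)=0.0000, V(1,1)=191.5900
  t=0,j=0: stock 161.0000 → up 191.5900 (V=191.5900), down 119.1400 (V=0.0000). Price 116.8741; hedge Δ=2.6444, bond B=-308.8815.
The time-0 hedge costs 116.8741, which is the no-arbitrage price.

(0,0): Delta=2.6444 Bond=-308.8815
V0=116.8741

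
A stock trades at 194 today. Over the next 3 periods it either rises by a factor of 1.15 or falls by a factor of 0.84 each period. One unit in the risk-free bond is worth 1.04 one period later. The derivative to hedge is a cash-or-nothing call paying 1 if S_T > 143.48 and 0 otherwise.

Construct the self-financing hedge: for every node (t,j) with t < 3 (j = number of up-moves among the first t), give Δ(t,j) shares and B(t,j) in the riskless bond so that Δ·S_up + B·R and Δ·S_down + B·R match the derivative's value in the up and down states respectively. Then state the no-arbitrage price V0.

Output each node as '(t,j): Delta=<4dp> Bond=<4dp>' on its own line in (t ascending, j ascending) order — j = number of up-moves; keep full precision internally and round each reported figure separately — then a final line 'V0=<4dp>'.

(0,0): Delta=0.0019 Bond=0.4738
(1,0): Delta=0.0068 Bond=-0.2925
(1,1): Delta=0.0000 Bond=0.9246
(2,0): Delta=0.0236 Bond=-2.6055
(2,1): Delta=0.0000 Bond=0.9615
(2,2): Delta=0.0000 Bond=0.9615
V0=0.8493

Since d<R<u, set p* = (R−d)/(u−d) = 0.6452; price each node as the discounted p*-expectation of its children.
Terminal values V(3,·): V(3,0)=0.0000, V(3,1)=1.0000, V(3,2)=1.0000, V(3,3)=1.0000
(2,0): S=136.8864. Δ = (V_up−V_dn)/(S_up−S_dn) = (1.0000−0.0000)/(157.4194−114.9846) = 0.0236. V = [p*·1.0000 + (1−p*)·0.0000]/1.04 = 0.6203. B = V − Δ·S = -2.6055.
(2,1): S=187.4040. Δ = (V_up−V_dn)/(S_up−S_dn) = (1.0000−1.0000)/(215.5146−157.4194) = 0.0000. V = [p*·1.0000 + (1−p*)·1.0000]/1.04 = 0.9615. B = V − Δ·S = 0.9615.
(2,2): S=256.5650. Δ = (V_up−V_dn)/(S_up−S_dn) = (1.0000−1.0000)/(295.0497−215.5146) = 0.0000. V = [p*·1.0000 + (1−p*)·1.0000]/1.04 = 0.9615. B = V − Δ·S = 0.9615.
(1,0): S=162.9600. Δ = (V_up−V_dn)/(S_up−S_dn) = (0.9615−0.6203)/(187.4040−136.8864) = 0.0068. V = [p*·0.9615 + (1−p*)·0.6203]/1.04 = 0.8081. B = V − Δ·S = -0.2925.
(1,1): S=223.1000. Δ = (V_up−V_dn)/(S_up−S_dn) = (0.9615−0.9615)/(256.5650−187.4040) = 0.0000. V = [p*·0.9615 + (1−p*)·0.9615]/1.04 = 0.9246. B = V − Δ·S = 0.9246.
(0,0): S=194.0000. Δ = (V_up−V_dn)/(S_up−S_dn) = (0.9246−0.8081)/(223.1000−162.9600) = 0.0019. V = [p*·0.9246 + (1−p*)·0.8081]/1.04 = 0.8493. B = V − Δ·S = 0.4738.
Self-financing check: at every node Δ·S+B equals the discounted successor values.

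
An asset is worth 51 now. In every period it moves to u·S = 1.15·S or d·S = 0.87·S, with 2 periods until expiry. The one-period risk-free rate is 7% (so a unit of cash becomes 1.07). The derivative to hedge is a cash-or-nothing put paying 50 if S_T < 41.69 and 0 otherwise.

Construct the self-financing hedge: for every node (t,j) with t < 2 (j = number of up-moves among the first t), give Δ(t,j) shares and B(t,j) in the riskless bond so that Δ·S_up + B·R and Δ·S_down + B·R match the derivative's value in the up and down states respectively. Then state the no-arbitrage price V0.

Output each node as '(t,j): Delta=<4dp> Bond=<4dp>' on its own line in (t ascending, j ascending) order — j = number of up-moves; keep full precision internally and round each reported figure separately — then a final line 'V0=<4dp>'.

No-arbitrage ⇒ martingale measure with p* = (R−d)/(u−d) = 0.7143.
Terminal payoffs: V(2,0)=50.0000, V(2,1)=0.0000, V(2,2)=0.0000
  t=1,j=0: stock 44.3700 → up 51.0255 (V=0.0000), down 38.6019 (V=50.0000). Price 13.3511; hedge Δ=-4.0246, bond B=191.9226.
  t=1,j=1: stock 58.6500 → up 67.4475 (V=0.0000), down 51.0255 (V=0.0000). Price 0.0000; hedge Δ=0.0000, bond B=0.0000.
  t=0,j=0: stock 51.0000 → up 58.6500 (V=0.0000), down 44.3700 (V=13.3511). Price 3.5651; hedge Δ=-0.9350, bond B=51.2477.
Each (Δ,B) replicates both successor values, so the strategy is self-financing and V0 is arbitrage-free.

(0,0): Delta=-0.9350 Bond=51.2477
(1,0): Delta=-4.0246 Bond=191.9226
(1,1): Delta=0.0000 Bond=0.0000
V0=3.5651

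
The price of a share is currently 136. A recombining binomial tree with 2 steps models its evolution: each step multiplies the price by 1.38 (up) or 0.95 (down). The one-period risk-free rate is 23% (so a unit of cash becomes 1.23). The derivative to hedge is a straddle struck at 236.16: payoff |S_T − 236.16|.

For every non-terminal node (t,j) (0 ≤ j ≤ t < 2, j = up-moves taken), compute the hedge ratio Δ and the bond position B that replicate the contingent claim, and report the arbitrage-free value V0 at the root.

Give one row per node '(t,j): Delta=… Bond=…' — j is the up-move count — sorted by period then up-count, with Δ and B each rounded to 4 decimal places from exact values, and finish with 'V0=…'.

No-arbitrage ⇒ martingale measure with p* = (R−d)/(u−d) = 0.6512.
At expiry t=2: V(2,0)=113.4200, V(2,1)=57.8640, V(2,2)=22.8384
  t=1,j=0: stock 129.2000 → up 178.2960 (V=57.8640), down 122.7400 (V=113.4200). Price 62.8000; hedge Δ=-1.0000, bond B=192.0000.
  t=1,j=1: stock 187.6800 → up 258.9984 (V=22.8384), down 178.2960 (V=57.8640). Price 28.5013; hedge Δ=-0.4340, bond B=109.9562.
  t=0,j=0: stock 136.0000 → up 187.6800 (V=28.5013), down 129.2000 (V=62.8000). Price 32.8992; hedge Δ=-0.5865, bond B=112.6635.
Self-financing check: at every node Δ·S+B equals the discounted successor values.

(0,0): Delta=-0.5865 Bond=112.6635
(1,0): Delta=-1.0000 Bond=192.0000
(1,1): Delta=-0.4340 Bond=109.9562
V0=32.8992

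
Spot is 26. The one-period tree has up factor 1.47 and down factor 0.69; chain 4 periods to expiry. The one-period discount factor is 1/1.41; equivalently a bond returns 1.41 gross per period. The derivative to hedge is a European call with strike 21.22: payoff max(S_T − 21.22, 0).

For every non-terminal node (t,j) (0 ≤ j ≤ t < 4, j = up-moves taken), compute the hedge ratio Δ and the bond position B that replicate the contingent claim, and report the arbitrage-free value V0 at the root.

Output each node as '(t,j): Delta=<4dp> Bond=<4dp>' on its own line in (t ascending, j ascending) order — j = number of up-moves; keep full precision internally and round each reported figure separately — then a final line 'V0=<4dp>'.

(0,0): Delta=0.9974 Bond=-5.2986
(1,0): Delta=0.9544 Bond=-6.6978
(1,1): Delta=0.9991 Bond=-7.5354
(2,0): Delta=0.3749 Bond=-2.2709
(2,1): Delta=0.9770 Bond=-10.0417
(2,2): Delta=1.0000 Bond=-10.6735
(3,0): Delta=0.0000 Bond=0.0000
(3,1): Delta=0.3895 Bond=-3.4688
(3,2): Delta=1.0000 Bond=-15.0496
(3,3): Delta=1.0000 Bond=-15.0496
V0=20.6351

The replicating-portfolio and risk-neutral prices coincide; use p* = (1.41−0.69)/(1.47−0.69) = 0.9231 for the latter.
Terminal payoffs: V(4,0)=0.0000, V(4,1)=0.0000, V(4,2)=5.5289, V(4,3)=35.7668, V(4,4)=100.1867
Node (3,0) S=8.5412: V=(p*·0.0000+(1−p*)·0.0000)/1.41=0.0000; Δ=(0.0000−0.0000)/(12.5556−5.8935)=0.0000; B=V−Δ·S=0.0000
Node (3,1) S=18.1965: V=(p*·5.5289+(1−p*)·0.0000)/1.41=3.6196; Δ=(5.5289−0.0000)/(26.7489−12.5556)=0.3895; B=V−Δ·S=-3.4688
Node (3,2) S=38.7665: V=(p*·35.7668+(1−p*)·5.5289)/1.41=23.7169; Δ=(35.7668−5.5289)/(56.9868−26.7489)=1.0000; B=V−Δ·S=-15.0496
Node (3,3) S=82.5896: V=(p*·100.1867+(1−p*)·35.7668)/1.41=67.5400; Δ=(100.1867−35.7668)/(121.4067−56.9868)=1.0000; B=V−Δ·S=-15.0496
Node (2,0) S=12.3786: V=(p*·3.6196+(1−p*)·0.0000)/1.41=2.3696; Δ=(3.6196−0.0000)/(18.1965−8.5412)=0.3749; B=V−Δ·S=-2.2709
Node (2,1) S=26.3718: V=(p*·23.7169+(1−p*)·3.6196)/1.41=15.7241; Δ=(23.7169−3.6196)/(38.7665−18.1965)=0.9770; B=V−Δ·S=-10.0417
Node (2,2) S=56.1834: V=(p*·67.5400+(1−p*)·23.7169)/1.41=45.5099; Δ=(67.5400−23.7169)/(82.5896−38.7665)=1.0000; B=V−Δ·S=-10.6735
Node (1,0) S=17.9400: V=(p*·15.7241+(1−p*)·2.3696)/1.41=10.4233; Δ=(15.7241−2.3696)/(26.3718−12.3786)=0.9544; B=V−Δ·S=-6.6978
Node (1,1) S=38.2200: V=(p*·45.5099+(1−p*)·15.7241)/1.41=30.6515; Δ=(45.5099−15.7241)/(56.1834−26.3718)=0.9991; B=V−Δ·S=-7.5354
Node (0,0) S=26.0000: V=(p*·30.6515+(1−p*)·10.4233)/1.41=20.6351; Δ=(30.6515−10.4233)/(38.2200−17.9400)=0.9974; B=V−Δ·S=-5.2986
Root portfolio cost Δ·26+B reproduces V0=20.6351.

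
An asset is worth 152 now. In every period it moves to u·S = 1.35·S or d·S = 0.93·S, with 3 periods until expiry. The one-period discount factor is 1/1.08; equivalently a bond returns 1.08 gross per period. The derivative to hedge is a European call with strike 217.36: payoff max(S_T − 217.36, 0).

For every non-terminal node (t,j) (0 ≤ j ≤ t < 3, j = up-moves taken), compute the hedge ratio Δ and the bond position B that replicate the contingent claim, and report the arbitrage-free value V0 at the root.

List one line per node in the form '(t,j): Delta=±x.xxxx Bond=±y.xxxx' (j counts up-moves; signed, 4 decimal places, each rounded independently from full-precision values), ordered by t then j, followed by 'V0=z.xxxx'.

(0,0): Delta=0.4476 Bond=-54.5110
(1,0): Delta=0.2243 Bond=-27.3020
(1,1): Delta=0.7245 Bond=-115.6976
(2,0): Delta=0.0000 Bond=0.0000
(2,1): Delta=0.5024 Bond=-82.5613
(2,2): Delta=1.0000 Bond=-201.2593
V0=13.5271

The replicating-portfolio and risk-neutral prices coincide; use p* = (1.08−0.93)/(1.35−0.93) = 0.3571 for the latter.
Terminal payoffs: V(3,0)=0.0000, V(3,1)=0.0000, V(3,2)=40.2686, V(3,3)=156.6170
  t=2,j=0: stock 131.4648 → up 177.4775 (V=0.0000), down 122.2623 (V=0.0000). Price 0.0000; hedge Δ=0.0000, bond B=0.0000.
  t=2,j=1: stock 190.8360 → up 257.6286 (V=40.2686), down 177.4775 (V=0.0000). Price 13.3163; hedge Δ=0.5024, bond B=-82.5613.
  t=2,j=2: stock 277.0200 → up 373.9770 (V=156.6170), down 257.6286 (V=40.2686). Price 75.7607; hedge Δ=1.0000, bond B=-201.2593.
  t=1,j=0: stock 141.3600 → up 190.8360 (V=13.3163), down 131.4648 (V=0.0000). Price 4.4036; hedge Δ=0.2243, bond B=-27.3020.
  t=1,j=1: stock 205.2000 → up 277.0200 (V=75.7607), down 190.8360 (V=13.3163). Price 32.9795; hedge Δ=0.7245, bond B=-115.6976.
  t=0,j=0: stock 152.0000 → up 205.2000 (V=32.9795), down 141.3600 (V=4.4036). Price 13.5271; hedge Δ=0.4476, bond B=-54.5110.
The time-0 hedge costs 13.5271, which is the no-arbitrage price.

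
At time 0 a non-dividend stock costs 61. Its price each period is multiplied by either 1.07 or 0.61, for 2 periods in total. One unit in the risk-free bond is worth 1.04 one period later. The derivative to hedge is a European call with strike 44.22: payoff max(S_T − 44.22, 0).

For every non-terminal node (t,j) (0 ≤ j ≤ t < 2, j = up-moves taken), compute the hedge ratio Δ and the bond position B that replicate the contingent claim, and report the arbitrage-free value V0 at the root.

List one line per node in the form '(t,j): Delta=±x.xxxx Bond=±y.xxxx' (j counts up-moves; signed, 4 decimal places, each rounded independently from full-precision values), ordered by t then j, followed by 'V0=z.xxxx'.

Since d<R<u, set p* = (R−d)/(u−d) = 0.9348; price each node as the discounted p*-expectation of its children.
At expiry t=2: V(2,0)=0.0000, V(2,1)=0.0000, V(2,2)=25.6189
Node (1,0) S=37.2100: V=(p*·0.0000+(1−p*)·0.0000)/1.04=0.0000; Δ=(0.0000−0.0000)/(39.8147−22.6981)=0.0000; B=V−Δ·S=0.0000
Node (1,1) S=65.2700: V=(p*·25.6189+(1−p*)·0.0000)/1.04=23.0270; Δ=(25.6189−0.0000)/(69.8389−39.8147)=0.8533; B=V−Δ·S=-32.6662
Node (0,0) S=61.0000: V=(p*·23.0270+(1−p*)·0.0000)/1.04=20.6974; Δ=(23.0270−0.0000)/(65.2700−37.2100)=0.8206; B=V−Δ·S=-29.3614
Check: Δ(0,0)·S0 + B(0,0) = 20.6974 = V0.

(0,0): Delta=0.8206 Bond=-29.3614
(1,0): Delta=0.0000 Bond=0.0000
(1,1): Delta=0.8533 Bond=-32.6662
V0=20.6974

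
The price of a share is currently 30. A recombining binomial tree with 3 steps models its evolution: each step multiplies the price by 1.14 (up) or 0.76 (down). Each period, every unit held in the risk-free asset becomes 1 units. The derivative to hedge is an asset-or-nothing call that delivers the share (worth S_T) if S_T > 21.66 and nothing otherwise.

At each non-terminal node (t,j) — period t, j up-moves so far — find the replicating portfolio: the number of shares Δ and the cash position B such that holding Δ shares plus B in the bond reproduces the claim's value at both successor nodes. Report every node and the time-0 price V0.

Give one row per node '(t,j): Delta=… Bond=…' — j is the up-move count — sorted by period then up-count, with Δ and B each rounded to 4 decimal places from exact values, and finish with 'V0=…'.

Under the risk-neutral measure, an up-move has probability p* = (R−d)/(u−d) = 0.6316 and values discount at R = 1.
Terminal payoffs: V(3,0)=0.0000, V(3,1)=0.0000, V(3,2)=29.6309, V(3,3)=44.4463
  t=2,j=0: stock 17.3280 → up 19.7539 (V=0.0000), down 13.1693 (V=0.0000). Price 0.0000; hedge Δ=0.0000, bond B=0.0000.
  t=2,j=1: stock 25.9920 → up 29.6309 (V=29.6309), down 19.7539 (V=0.0000). Price 18.7142; hedge Δ=3.0000, bond B=-59.2618.
  t=2,j=2: stock 38.9880 → up 44.4463 (V=44.4463), down 29.6309 (V=29.6309). Price 38.9880; hedge Δ=1.0000, bond B=0.0000.
  t=1,j=0: stock 22.8000 → up 25.9920 (V=18.7142), down 17.3280 (V=0.0000). Price 11.8195; hedge Δ=2.1600, bond B=-37.4285.
  t=1,j=1: stock 34.2000 → up 38.9880 (V=38.9880), down 25.9920 (V=18.7142). Price 31.5187; hedge Δ=1.5600, bond B=-21.8333.
  t=0,j=0: stock 30.0000 → up 34.2000 (V=31.5187), down 22.8000 (V=11.8195). Price 24.2611; hedge Δ=1.7280, bond B=-27.5789.
Root portfolio cost Δ·30+B reproduces V0=24.2611.

(0,0): Delta=1.7280 Bond=-27.5789
(1,0): Delta=2.1600 Bond=-37.4285
(1,1): Delta=1.5600 Bond=-21.8333
(2,0): Delta=0.0000 Bond=0.0000
(2,1): Delta=3.0000 Bond=-59.2618
(2,2): Delta=1.0000 Bond=0.0000
V0=24.2611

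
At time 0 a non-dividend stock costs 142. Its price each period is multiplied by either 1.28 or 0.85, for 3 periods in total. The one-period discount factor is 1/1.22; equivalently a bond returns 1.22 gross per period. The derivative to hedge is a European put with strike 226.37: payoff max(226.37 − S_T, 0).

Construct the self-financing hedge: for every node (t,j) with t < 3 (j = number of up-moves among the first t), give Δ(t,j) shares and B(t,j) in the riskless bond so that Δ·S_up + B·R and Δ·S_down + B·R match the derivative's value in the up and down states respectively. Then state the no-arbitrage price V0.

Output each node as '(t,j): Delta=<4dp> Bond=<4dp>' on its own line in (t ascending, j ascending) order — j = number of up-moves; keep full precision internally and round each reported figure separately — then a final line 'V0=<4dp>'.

The replicating-portfolio and risk-neutral prices coincide; use p* = (1.22−0.85)/(1.28−0.85) = 0.8605 for the latter.
Terminal values V(3,·): V(3,0)=139.1643, V(3,1)=95.0484, V(3,2)=28.6151, V(3,3)=0.0000
  t=2,j=0: stock 102.5950 → up 131.3216 (V=95.0484), down 87.2057 (V=139.1643). Price 82.9542; hedge Δ=-1.0000, bond B=185.5492.
  t=2,j=1: stock 154.4960 → up 197.7549 (V=28.6151), down 131.3216 (V=95.0484). Price 31.0532; hedge Δ=-1.0000, bond B=185.5492.
  t=2,j=2: stock 232.6528 → up 297.7956 (V=0.0000), down 197.7549 (V=28.6151). Price 3.2728; hedge Δ=-0.2860, bond B=69.8196.
  t=1,j=0: stock 120.7000 → up 154.4960 (V=31.0532), down 102.5950 (V=82.9542). Price 31.3895; hedge Δ=-1.0000, bond B=152.0895.
  t=1,j=1: stock 181.7600 → up 232.6528 (V=3.2728), down 154.4960 (V=31.0532). Price 5.8599; hedge Δ=-0.3554, bond B=70.4655.
  t=0,j=0: stock 142.0000 → up 181.7600 (V=5.8599), down 120.7000 (V=31.3895). Price 7.7231; hedge Δ=-0.4181, bond B=67.0942.
Self-financing check: at every node Δ·S+B equals the discounted successor values.

(0,0): Delta=-0.4181 Bond=67.0942
(1,0): Delta=-1.0000 Bond=152.0895
(1,1): Delta=-0.3554 Bond=70.4655
(2,0): Delta=-1.0000 Bond=185.5492
(2,1): Delta=-1.0000 Bond=185.5492
(2,2): Delta=-0.2860 Bond=69.8196
V0=7.7231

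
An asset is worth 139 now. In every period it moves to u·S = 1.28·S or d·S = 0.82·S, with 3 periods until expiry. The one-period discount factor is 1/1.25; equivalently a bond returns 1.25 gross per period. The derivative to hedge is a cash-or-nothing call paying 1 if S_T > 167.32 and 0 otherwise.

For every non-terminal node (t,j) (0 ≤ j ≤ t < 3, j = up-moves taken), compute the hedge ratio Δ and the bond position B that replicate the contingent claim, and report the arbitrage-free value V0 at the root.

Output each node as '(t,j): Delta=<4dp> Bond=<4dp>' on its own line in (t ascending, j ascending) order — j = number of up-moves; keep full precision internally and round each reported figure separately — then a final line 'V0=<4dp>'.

Under the risk-neutral measure, an up-move has probability p* = (R−d)/(u−d) = 0.9348 and values discount at R = 1.25.
At expiry t=3: V(3,0)=0.0000, V(3,1)=0.0000, V(3,2)=1.0000, V(3,3)=1.0000
Node (2,0) S=93.4636: V=(p*·0.0000+(1−p*)·0.0000)/1.25=0.0000; Δ=(0.0000−0.0000)/(119.6334−76.6402)=0.0000; B=V−Δ·S=0.0000
Node (2,1) S=145.8944: V=(p*·1.0000+(1−p*)·0.0000)/1.25=0.7478; Δ=(1.0000−0.0000)/(186.7448−119.6334)=0.0149; B=V−Δ·S=-1.4261
Node (2,2) S=227.7376: V=(p*·1.0000+(1−p*)·1.0000)/1.25=0.8000; Δ=(1.0000−1.0000)/(291.5041−186.7448)=0.0000; B=V−Δ·S=0.8000
Node (1,0) S=113.9800: V=(p*·0.7478+(1−p*)·0.0000)/1.25=0.5592; Δ=(0.7478−0.0000)/(145.8944−93.4636)=0.0143; B=V−Δ·S=-1.0665
Node (1,1) S=177.9200: V=(p*·0.8000+(1−p*)·0.7478)/1.25=0.6373; Δ=(0.8000−0.7478)/(227.7376−145.8944)=0.0006; B=V−Δ·S=0.5239
Node (0,0) S=139.0000: V=(p*·0.6373+(1−p*)·0.5592)/1.25=0.5058; Δ=(0.6373−0.5592)/(177.9200−113.9800)=0.0012; B=V−Δ·S=0.3361
Check: Δ(0,0)·S0 + B(0,0) = 0.5058 = V0.

(0,0): Delta=0.0012 Bond=0.3361
(1,0): Delta=0.0143 Bond=-1.0665
(1,1): Delta=0.0006 Bond=0.5239
(2,0): Delta=0.0000 Bond=0.0000
(2,1): Delta=0.0149 Bond=-1.4261
(2,2): Delta=0.0000 Bond=0.8000
V0=0.5058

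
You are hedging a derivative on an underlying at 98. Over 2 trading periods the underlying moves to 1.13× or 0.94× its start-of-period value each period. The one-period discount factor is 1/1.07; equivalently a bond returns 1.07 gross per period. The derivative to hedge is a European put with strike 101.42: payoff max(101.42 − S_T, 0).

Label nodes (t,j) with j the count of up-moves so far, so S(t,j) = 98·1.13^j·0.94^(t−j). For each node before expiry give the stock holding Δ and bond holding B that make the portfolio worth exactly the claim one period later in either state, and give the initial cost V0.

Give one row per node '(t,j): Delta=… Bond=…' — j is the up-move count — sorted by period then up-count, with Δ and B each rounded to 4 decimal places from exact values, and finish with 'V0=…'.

No-arbitrage ⇒ martingale measure with p* = (R−d)/(u−d) = 0.6842.
At expiry t=2: V(2,0)=14.8272, V(2,1)=0.0000, V(2,2)=0.0000
Node (1,0) S=92.1200: V=(p*·0.0000+(1−p*)·14.8272)/1.07=4.3760; Δ=(0.0000−14.8272)/(104.0956−86.5928)=-0.8471; B=V−Δ·S=82.4139
Node (1,1) S=110.7400: V=(p*·0.0000+(1−p*)·0.0000)/1.07=0.0000; Δ=(0.0000−0.0000)/(125.1362−104.0956)=0.0000; B=V−Δ·S=0.0000
Node (0,0) S=98.0000: V=(p*·0.0000+(1−p*)·4.3760)/1.07=1.2915; Δ=(0.0000−4.3760)/(110.7400−92.1200)=-0.2350; B=V−Δ·S=24.3228
Check: Δ(0,0)·S0 + B(0,0) = 1.2915 = V0.

(0,0): Delta=-0.2350 Bond=24.3228
(1,0): Delta=-0.8471 Bond=82.4139
(1,1): Delta=0.0000 Bond=0.0000
V0=1.2915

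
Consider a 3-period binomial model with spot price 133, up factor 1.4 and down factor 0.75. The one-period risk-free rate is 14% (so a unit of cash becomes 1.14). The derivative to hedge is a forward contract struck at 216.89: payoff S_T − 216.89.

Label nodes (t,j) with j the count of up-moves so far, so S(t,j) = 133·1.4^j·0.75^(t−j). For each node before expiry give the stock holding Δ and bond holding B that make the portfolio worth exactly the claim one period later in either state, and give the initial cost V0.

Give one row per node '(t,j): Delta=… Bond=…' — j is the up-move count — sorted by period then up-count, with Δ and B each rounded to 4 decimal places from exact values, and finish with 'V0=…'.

(0,0): Delta=1.0000 Bond=-146.3946
(1,0): Delta=1.0000 Bond=-166.8898
(1,1): Delta=1.0000 Bond=-166.8898
(2,0): Delta=1.0000 Bond=-190.2544
(2,1): Delta=1.0000 Bond=-190.2544
(2,2): Delta=1.0000 Bond=-190.2544
V0=-13.3946

The replicating-portfolio and risk-neutral prices coincide; use p* = (1.14−0.75)/(1.4−0.75) = 0.6000 for the latter.
Terminal payoffs: V(3,0)=-160.7806, V(3,1)=-112.1525, V(3,2)=-21.3800, V(3,3)=148.0620
  t=2,j=0: stock 74.8125 → up 104.7375 (V=-112.1525), down 56.1094 (V=-160.7806). Price -115.4419; hedge Δ=1.0000, bond B=-190.2544.
  t=2,j=1: stock 139.6500 → up 195.5100 (V=-21.3800), down 104.7375 (V=-112.1525). Price -50.6044; hedge Δ=1.0000, bond B=-190.2544.
  t=2,j=2: stock 260.6800 → up 364.9520 (V=148.0620), down 195.5100 (V=-21.3800). Price 70.4256; hedge Δ=1.0000, bond B=-190.2544.
  t=1,j=0: stock 99.7500 → up 139.6500 (V=-50.6044), down 74.8125 (V=-115.4419). Price -67.1398; hedge Δ=1.0000, bond B=-166.8898.
  t=1,j=1: stock 186.2000 → up 260.6800 (V=70.4256), down 139.6500 (V=-50.6044). Price 19.3102; hedge Δ=1.0000, bond B=-166.8898.
  t=0,j=0: stock 133.0000 → up 186.2000 (V=19.3102), down 99.7500 (V=-67.1398). Price -13.3946; hedge Δ=1.0000, bond B=-146.3946.
The time-0 hedge costs -13.3946, which is the no-arbitrage price.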